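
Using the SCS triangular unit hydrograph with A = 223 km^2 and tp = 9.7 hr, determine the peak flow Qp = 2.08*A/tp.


SCS formula: Qp = 2.08 * A / tp.
Qp = 2.08 * 223 / 9.7
   = 463.84 / 9.7
   = 47.82 m^3/s per cm.

47.82


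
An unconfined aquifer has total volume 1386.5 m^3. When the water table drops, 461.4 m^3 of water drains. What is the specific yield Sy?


Specific yield Sy = Volume drained / Total volume.
Sy = 461.4 / 1386.5
   = 0.3328.

0.3328


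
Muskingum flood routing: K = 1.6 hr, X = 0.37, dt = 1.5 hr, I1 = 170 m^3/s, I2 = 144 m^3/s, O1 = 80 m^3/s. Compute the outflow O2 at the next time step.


Muskingum coefficients:
denom = 2*K*(1-X) + dt = 2*1.6*(1-0.37) + 1.5 = 3.516.
C0 = (dt - 2*K*X)/denom = (1.5 - 2*1.6*0.37)/3.516 = 0.0899.
C1 = (dt + 2*K*X)/denom = (1.5 + 2*1.6*0.37)/3.516 = 0.7634.
C2 = (2*K*(1-X) - dt)/denom = 0.1468.
O2 = C0*I2 + C1*I1 + C2*O1
   = 0.0899*144 + 0.7634*170 + 0.1468*80
   = 154.46 m^3/s.

154.46


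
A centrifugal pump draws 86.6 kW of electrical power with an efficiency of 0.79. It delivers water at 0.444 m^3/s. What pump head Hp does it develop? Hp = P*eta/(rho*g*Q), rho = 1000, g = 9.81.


Pump head formula: Hp = P * eta / (rho * g * Q).
Numerator: P * eta = 86.6 * 1000 * 0.79 = 68414.0 W.
Denominator: rho * g * Q = 1000 * 9.81 * 0.444 = 4355.64.
Hp = 68414.0 / 4355.64 = 15.71 m.

15.71


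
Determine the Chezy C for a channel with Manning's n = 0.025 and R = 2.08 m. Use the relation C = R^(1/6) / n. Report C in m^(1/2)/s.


The Chezy coefficient relates to Manning's n through C = R^(1/6) / n.
R^(1/6) = 2.08^(1/6) = 1.129823.
C = 1.129823 / 0.025 = 45.19 m^(1/2)/s.

45.19


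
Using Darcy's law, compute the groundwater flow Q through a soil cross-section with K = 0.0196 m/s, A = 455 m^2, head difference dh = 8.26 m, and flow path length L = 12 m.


Darcy's law: Q = K * A * i, where i = dh/L.
Hydraulic gradient i = 8.26 / 12 = 0.688333.
Q = 0.0196 * 455 * 0.688333
  = 6.1386 m^3/s.

6.1386


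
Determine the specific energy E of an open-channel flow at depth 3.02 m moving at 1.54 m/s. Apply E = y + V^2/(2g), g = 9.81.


Specific energy E = y + V^2/(2g).
Velocity head = V^2/(2g) = 1.54^2 / (2*9.81) = 2.3716 / 19.62 = 0.1209 m.
E = 3.02 + 0.1209 = 3.1409 m.

3.1409


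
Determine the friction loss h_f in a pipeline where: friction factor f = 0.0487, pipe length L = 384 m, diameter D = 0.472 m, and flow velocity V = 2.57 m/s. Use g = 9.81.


Darcy-Weisbach equation: h_f = f * (L/D) * V^2/(2g).
f * L/D = 0.0487 * 384/0.472 = 39.6203.
V^2/(2g) = 2.57^2 / (2*9.81) = 6.6049 / 19.62 = 0.3366 m.
h_f = 39.6203 * 0.3366 = 13.338 m.

13.338


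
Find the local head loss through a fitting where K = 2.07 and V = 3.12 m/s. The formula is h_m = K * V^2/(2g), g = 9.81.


Minor loss formula: h_m = K * V^2/(2g).
V^2 = 3.12^2 = 9.7344.
V^2/(2g) = 9.7344 / 19.62 = 0.4961 m.
h_m = 2.07 * 0.4961 = 1.027 m.

1.027


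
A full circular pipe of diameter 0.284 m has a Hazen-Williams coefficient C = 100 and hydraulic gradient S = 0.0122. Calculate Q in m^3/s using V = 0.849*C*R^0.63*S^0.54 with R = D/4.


For a full circular pipe, R = D/4 = 0.284/4 = 0.071 m.
V = 0.849 * 100 * 0.071^0.63 * 0.0122^0.54
  = 0.849 * 100 * 0.188926 * 0.092605
  = 1.4854 m/s.
Pipe area A = pi*D^2/4 = pi*0.284^2/4 = 0.0633 m^2.
Q = A * V = 0.0633 * 1.4854 = 0.0941 m^3/s.

0.0941


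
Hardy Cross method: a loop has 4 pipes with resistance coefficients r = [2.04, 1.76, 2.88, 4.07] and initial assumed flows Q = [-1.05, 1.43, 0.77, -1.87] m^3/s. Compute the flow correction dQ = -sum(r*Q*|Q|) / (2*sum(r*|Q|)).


Numerator terms (r*Q*|Q|): 2.04*-1.05*|-1.05| = -2.2491; 1.76*1.43*|1.43| = 3.599; 2.88*0.77*|0.77| = 1.7076; 4.07*-1.87*|-1.87| = -14.2324.
Sum of numerator = -11.1749.
Denominator terms (r*|Q|): 2.04*|-1.05| = 2.142; 1.76*|1.43| = 2.5168; 2.88*|0.77| = 2.2176; 4.07*|-1.87| = 7.6109.
2 * sum of denominator = 2 * 14.4873 = 28.9746.
dQ = --11.1749 / 28.9746 = 0.3857 m^3/s.

0.3857


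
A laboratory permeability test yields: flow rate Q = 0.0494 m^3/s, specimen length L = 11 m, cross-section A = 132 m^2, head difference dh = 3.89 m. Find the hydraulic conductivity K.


From K = Q*L / (A*dh):
Numerator: Q*L = 0.0494 * 11 = 0.5434.
Denominator: A*dh = 132 * 3.89 = 513.48.
K = 0.5434 / 513.48 = 0.001058 m/s.

0.001058


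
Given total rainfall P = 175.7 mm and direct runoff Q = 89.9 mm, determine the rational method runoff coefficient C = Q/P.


The runoff coefficient C = runoff depth / rainfall depth.
C = 89.9 / 175.7
  = 0.5117.

0.5117


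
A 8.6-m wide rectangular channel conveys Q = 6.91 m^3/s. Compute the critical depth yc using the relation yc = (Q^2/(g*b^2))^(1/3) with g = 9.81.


Using yc = (Q^2 / (g * b^2))^(1/3):
Q^2 = 6.91^2 = 47.75.
g * b^2 = 9.81 * 8.6^2 = 9.81 * 73.96 = 725.55.
Q^2 / (g*b^2) = 47.75 / 725.55 = 0.0658.
yc = 0.0658^(1/3) = 0.4037 m.

0.4037


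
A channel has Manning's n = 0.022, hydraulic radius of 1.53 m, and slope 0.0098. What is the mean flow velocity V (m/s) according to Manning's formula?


Manning's equation gives V = (1/n) * R^(2/3) * S^(1/2).
First, compute R^(2/3) = 1.53^(2/3) = 1.3278.
Next, S^(1/2) = 0.0098^(1/2) = 0.098995.
Then 1/n = 1/0.022 = 45.45.
V = 45.45 * 1.3278 * 0.098995 = 5.9747 m/s.

5.9747


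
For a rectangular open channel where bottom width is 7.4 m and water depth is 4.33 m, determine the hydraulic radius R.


For a rectangular section:
Flow area A = b * y = 7.4 * 4.33 = 32.04 m^2.
Wetted perimeter P = b + 2y = 7.4 + 2*4.33 = 16.06 m.
Hydraulic radius R = A/P = 32.04 / 16.06 = 1.9951 m.

1.9951


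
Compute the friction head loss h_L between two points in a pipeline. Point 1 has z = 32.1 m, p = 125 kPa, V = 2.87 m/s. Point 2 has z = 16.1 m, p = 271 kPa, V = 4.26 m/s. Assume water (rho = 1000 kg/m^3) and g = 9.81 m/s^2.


Total head at each section: H = z + p/(rho*g) + V^2/(2g).
H1 = 32.1 + 125*1000/(1000*9.81) + 2.87^2/(2*9.81)
   = 32.1 + 12.742 + 0.4198
   = 45.262 m.
H2 = 16.1 + 271*1000/(1000*9.81) + 4.26^2/(2*9.81)
   = 16.1 + 27.625 + 0.925
   = 44.65 m.
h_L = H1 - H2 = 45.262 - 44.65 = 0.612 m.

0.612


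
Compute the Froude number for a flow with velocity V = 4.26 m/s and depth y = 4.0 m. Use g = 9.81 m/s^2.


The Froude number is defined as Fr = V / sqrt(g*y).
g*y = 9.81 * 4.0 = 39.24.
sqrt(g*y) = sqrt(39.24) = 6.2642.
Fr = 4.26 / 6.2642 = 0.6801.

0.6801


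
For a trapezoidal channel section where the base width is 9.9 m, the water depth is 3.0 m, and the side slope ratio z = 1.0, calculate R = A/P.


For a trapezoidal section with side slope z:
A = (b + z*y)*y = (9.9 + 1.0*3.0)*3.0 = 38.7 m^2.
P = b + 2*y*sqrt(1 + z^2) = 9.9 + 2*3.0*sqrt(1 + 1.0^2) = 18.385 m.
R = A/P = 38.7 / 18.385 = 2.1049 m.

2.1049


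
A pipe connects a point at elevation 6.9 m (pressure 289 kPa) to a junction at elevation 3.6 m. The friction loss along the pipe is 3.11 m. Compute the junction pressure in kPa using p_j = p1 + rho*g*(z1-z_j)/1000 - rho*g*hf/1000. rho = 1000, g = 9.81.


Junction pressure: p_j = p1 + rho*g*(z1 - z_j)/1000 - rho*g*hf/1000.
Elevation term = 1000*9.81*(6.9 - 3.6)/1000 = 32.373 kPa.
Friction term = 1000*9.81*3.11/1000 = 30.509 kPa.
p_j = 289 + 32.373 - 30.509 = 290.86 kPa.

290.86


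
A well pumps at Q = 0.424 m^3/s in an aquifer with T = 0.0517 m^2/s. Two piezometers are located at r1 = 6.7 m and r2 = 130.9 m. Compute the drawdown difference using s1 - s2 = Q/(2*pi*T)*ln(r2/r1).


Thiem equation: s1 - s2 = Q/(2*pi*T) * ln(r2/r1).
ln(r2/r1) = ln(130.9/6.7) = 2.9723.
Q/(2*pi*T) = 0.424 / (2*pi*0.0517) = 0.424 / 0.3248 = 1.3053.
s1 - s2 = 1.3053 * 2.9723 = 3.8796 m.

3.8796


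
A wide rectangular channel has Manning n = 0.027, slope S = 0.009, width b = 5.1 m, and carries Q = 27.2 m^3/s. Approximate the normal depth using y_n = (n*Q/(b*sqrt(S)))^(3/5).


We use the wide-channel approximation y_n = (n*Q/(b*sqrt(S)))^(3/5).
sqrt(S) = sqrt(0.009) = 0.094868.
Numerator: n*Q = 0.027 * 27.2 = 0.7344.
Denominator: b*sqrt(S) = 5.1 * 0.094868 = 0.483827.
arg = 1.5179.
y_n = 1.5179^(3/5) = 1.2845 m.

1.2845


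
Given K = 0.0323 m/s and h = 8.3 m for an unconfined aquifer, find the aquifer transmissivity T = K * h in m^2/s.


Transmissivity is defined as T = K * h.
T = 0.0323 * 8.3
  = 0.2681 m^2/s.

0.2681


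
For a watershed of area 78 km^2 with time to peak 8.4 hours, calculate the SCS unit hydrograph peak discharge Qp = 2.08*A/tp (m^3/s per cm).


SCS formula: Qp = 2.08 * A / tp.
Qp = 2.08 * 78 / 8.4
   = 162.24 / 8.4
   = 19.31 m^3/s per cm.

19.31


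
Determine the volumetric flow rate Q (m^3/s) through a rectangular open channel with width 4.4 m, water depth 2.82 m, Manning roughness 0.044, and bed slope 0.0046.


For a rectangular channel, the cross-sectional area A = b * y = 4.4 * 2.82 = 12.41 m^2.
The wetted perimeter P = b + 2y = 4.4 + 2*2.82 = 10.04 m.
Hydraulic radius R = A/P = 12.41/10.04 = 1.2359 m.
Velocity V = (1/n)*R^(2/3)*S^(1/2) = (1/0.044)*1.2359^(2/3)*0.0046^(1/2) = 1.7752 m/s.
Discharge Q = A * V = 12.41 * 1.7752 = 22.026 m^3/s.

22.026


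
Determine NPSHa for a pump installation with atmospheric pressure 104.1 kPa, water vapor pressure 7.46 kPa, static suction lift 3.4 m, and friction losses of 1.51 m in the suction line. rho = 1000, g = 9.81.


NPSHa = p_atm/(rho*g) - z_s - hf_s - p_vap/(rho*g).
p_atm/(rho*g) = 104.1*1000 / (1000*9.81) = 10.612 m.
p_vap/(rho*g) = 7.46*1000 / (1000*9.81) = 0.76 m.
NPSHa = 10.612 - 3.4 - 1.51 - 0.76
      = 4.94 m.

4.94


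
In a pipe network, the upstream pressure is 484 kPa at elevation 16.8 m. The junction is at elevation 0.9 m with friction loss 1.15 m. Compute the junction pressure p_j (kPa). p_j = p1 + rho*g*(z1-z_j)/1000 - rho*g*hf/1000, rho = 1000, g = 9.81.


Junction pressure: p_j = p1 + rho*g*(z1 - z_j)/1000 - rho*g*hf/1000.
Elevation term = 1000*9.81*(16.8 - 0.9)/1000 = 155.979 kPa.
Friction term = 1000*9.81*1.15/1000 = 11.281 kPa.
p_j = 484 + 155.979 - 11.281 = 628.7 kPa.

628.7


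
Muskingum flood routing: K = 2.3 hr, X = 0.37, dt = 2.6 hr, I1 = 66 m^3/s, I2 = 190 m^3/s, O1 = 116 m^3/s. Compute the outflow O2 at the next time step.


Muskingum coefficients:
denom = 2*K*(1-X) + dt = 2*2.3*(1-0.37) + 2.6 = 5.498.
C0 = (dt - 2*K*X)/denom = (2.6 - 2*2.3*0.37)/5.498 = 0.1633.
C1 = (dt + 2*K*X)/denom = (2.6 + 2*2.3*0.37)/5.498 = 0.7825.
C2 = (2*K*(1-X) - dt)/denom = 0.0542.
O2 = C0*I2 + C1*I1 + C2*O1
   = 0.1633*190 + 0.7825*66 + 0.0542*116
   = 88.96 m^3/s.

88.96


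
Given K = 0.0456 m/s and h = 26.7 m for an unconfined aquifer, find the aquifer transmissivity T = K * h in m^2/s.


Transmissivity is defined as T = K * h.
T = 0.0456 * 26.7
  = 1.2175 m^2/s.

1.2175


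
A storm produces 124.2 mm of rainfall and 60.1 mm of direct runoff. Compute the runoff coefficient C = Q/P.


The runoff coefficient C = runoff depth / rainfall depth.
C = 60.1 / 124.2
  = 0.4839.

0.4839


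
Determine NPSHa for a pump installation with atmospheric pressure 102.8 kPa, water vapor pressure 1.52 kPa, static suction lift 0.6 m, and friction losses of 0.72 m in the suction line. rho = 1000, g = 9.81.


NPSHa = p_atm/(rho*g) - z_s - hf_s - p_vap/(rho*g).
p_atm/(rho*g) = 102.8*1000 / (1000*9.81) = 10.479 m.
p_vap/(rho*g) = 1.52*1000 / (1000*9.81) = 0.155 m.
NPSHa = 10.479 - 0.6 - 0.72 - 0.155
      = 9.0 m.

9.0


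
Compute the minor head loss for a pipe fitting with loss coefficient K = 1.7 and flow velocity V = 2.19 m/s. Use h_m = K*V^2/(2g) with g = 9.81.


Minor loss formula: h_m = K * V^2/(2g).
V^2 = 2.19^2 = 4.7961.
V^2/(2g) = 4.7961 / 19.62 = 0.2444 m.
h_m = 1.7 * 0.2444 = 0.4156 m.

0.4156


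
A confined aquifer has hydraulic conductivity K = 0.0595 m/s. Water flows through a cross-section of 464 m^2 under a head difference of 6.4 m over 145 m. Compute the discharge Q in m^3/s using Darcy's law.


Darcy's law: Q = K * A * i, where i = dh/L.
Hydraulic gradient i = 6.4 / 145 = 0.044138.
Q = 0.0595 * 464 * 0.044138
  = 1.2186 m^3/s.

1.2186


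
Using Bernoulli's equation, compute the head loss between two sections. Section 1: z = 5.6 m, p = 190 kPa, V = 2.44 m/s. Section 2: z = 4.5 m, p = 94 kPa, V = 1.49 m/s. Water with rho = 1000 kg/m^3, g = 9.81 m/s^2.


Total head at each section: H = z + p/(rho*g) + V^2/(2g).
H1 = 5.6 + 190*1000/(1000*9.81) + 2.44^2/(2*9.81)
   = 5.6 + 19.368 + 0.3034
   = 25.271 m.
H2 = 4.5 + 94*1000/(1000*9.81) + 1.49^2/(2*9.81)
   = 4.5 + 9.582 + 0.1132
   = 14.195 m.
h_L = H1 - H2 = 25.271 - 14.195 = 11.076 m.

11.076


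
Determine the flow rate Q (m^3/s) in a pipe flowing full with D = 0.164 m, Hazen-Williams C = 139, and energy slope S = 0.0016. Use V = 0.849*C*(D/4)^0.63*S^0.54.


For a full circular pipe, R = D/4 = 0.164/4 = 0.041 m.
V = 0.849 * 139 * 0.041^0.63 * 0.0016^0.54
  = 0.849 * 139 * 0.133676 * 0.030919
  = 0.4878 m/s.
Pipe area A = pi*D^2/4 = pi*0.164^2/4 = 0.0211 m^2.
Q = A * V = 0.0211 * 0.4878 = 0.0103 m^3/s.

0.0103


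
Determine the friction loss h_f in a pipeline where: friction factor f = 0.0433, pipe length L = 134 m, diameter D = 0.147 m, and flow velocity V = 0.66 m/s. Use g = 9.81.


Darcy-Weisbach equation: h_f = f * (L/D) * V^2/(2g).
f * L/D = 0.0433 * 134/0.147 = 39.4707.
V^2/(2g) = 0.66^2 / (2*9.81) = 0.4356 / 19.62 = 0.0222 m.
h_f = 39.4707 * 0.0222 = 0.876 m.

0.876


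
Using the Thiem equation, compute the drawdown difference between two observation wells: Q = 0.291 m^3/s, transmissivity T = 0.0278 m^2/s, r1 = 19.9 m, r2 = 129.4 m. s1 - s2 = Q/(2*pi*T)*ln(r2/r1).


Thiem equation: s1 - s2 = Q/(2*pi*T) * ln(r2/r1).
ln(r2/r1) = ln(129.4/19.9) = 1.8722.
Q/(2*pi*T) = 0.291 / (2*pi*0.0278) = 0.291 / 0.1747 = 1.666.
s1 - s2 = 1.666 * 1.8722 = 3.119 m.

3.119


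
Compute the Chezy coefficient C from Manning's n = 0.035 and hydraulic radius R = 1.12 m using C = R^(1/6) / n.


The Chezy coefficient relates to Manning's n through C = R^(1/6) / n.
R^(1/6) = 1.12^(1/6) = 1.019068.
C = 1.019068 / 0.035 = 29.12 m^(1/2)/s.

29.12


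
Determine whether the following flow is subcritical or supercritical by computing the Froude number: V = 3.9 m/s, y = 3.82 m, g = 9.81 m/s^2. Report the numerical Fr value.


The Froude number is defined as Fr = V / sqrt(g*y).
g*y = 9.81 * 3.82 = 37.4742.
sqrt(g*y) = sqrt(37.4742) = 6.1216.
Fr = 3.9 / 6.1216 = 0.6371.
Since Fr < 1, the flow is subcritical.

0.6371


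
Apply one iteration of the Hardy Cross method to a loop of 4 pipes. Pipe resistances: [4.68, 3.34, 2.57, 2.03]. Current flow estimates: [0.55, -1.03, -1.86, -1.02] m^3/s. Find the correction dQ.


Numerator terms (r*Q*|Q|): 4.68*0.55*|0.55| = 1.4157; 3.34*-1.03*|-1.03| = -3.5434; 2.57*-1.86*|-1.86| = -8.8912; 2.03*-1.02*|-1.02| = -2.112.
Sum of numerator = -13.1309.
Denominator terms (r*|Q|): 4.68*|0.55| = 2.574; 3.34*|-1.03| = 3.4402; 2.57*|-1.86| = 4.7802; 2.03*|-1.02| = 2.0706.
2 * sum of denominator = 2 * 12.865 = 25.73.
dQ = --13.1309 / 25.73 = 0.5103 m^3/s.

0.5103


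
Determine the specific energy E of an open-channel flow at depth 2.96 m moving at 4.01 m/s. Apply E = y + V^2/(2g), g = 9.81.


Specific energy E = y + V^2/(2g).
Velocity head = V^2/(2g) = 4.01^2 / (2*9.81) = 16.0801 / 19.62 = 0.8196 m.
E = 2.96 + 0.8196 = 3.7796 m.

3.7796


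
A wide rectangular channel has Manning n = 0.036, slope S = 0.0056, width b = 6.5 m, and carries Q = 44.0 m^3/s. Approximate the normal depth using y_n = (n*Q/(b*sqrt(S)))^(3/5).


We use the wide-channel approximation y_n = (n*Q/(b*sqrt(S)))^(3/5).
sqrt(S) = sqrt(0.0056) = 0.074833.
Numerator: n*Q = 0.036 * 44.0 = 1.584.
Denominator: b*sqrt(S) = 6.5 * 0.074833 = 0.486414.
arg = 3.2565.
y_n = 3.2565^(3/5) = 2.0307 m.

2.0307


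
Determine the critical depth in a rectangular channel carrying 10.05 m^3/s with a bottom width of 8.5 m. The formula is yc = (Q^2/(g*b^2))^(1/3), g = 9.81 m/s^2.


Using yc = (Q^2 / (g * b^2))^(1/3):
Q^2 = 10.05^2 = 101.0.
g * b^2 = 9.81 * 8.5^2 = 9.81 * 72.25 = 708.77.
Q^2 / (g*b^2) = 101.0 / 708.77 = 0.1425.
yc = 0.1425^(1/3) = 0.5223 m.

0.5223


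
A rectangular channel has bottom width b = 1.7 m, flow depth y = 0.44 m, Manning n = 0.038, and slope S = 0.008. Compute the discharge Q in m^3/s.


For a rectangular channel, the cross-sectional area A = b * y = 1.7 * 0.44 = 0.75 m^2.
The wetted perimeter P = b + 2y = 1.7 + 2*0.44 = 2.58 m.
Hydraulic radius R = A/P = 0.75/2.58 = 0.2899 m.
Velocity V = (1/n)*R^(2/3)*S^(1/2) = (1/0.038)*0.2899^(2/3)*0.008^(1/2) = 1.0311 m/s.
Discharge Q = A * V = 0.75 * 1.0311 = 0.771 m^3/s.

0.771


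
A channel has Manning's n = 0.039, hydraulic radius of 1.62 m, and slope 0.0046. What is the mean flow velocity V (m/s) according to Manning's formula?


Manning's equation gives V = (1/n) * R^(2/3) * S^(1/2).
First, compute R^(2/3) = 1.62^(2/3) = 1.3794.
Next, S^(1/2) = 0.0046^(1/2) = 0.067823.
Then 1/n = 1/0.039 = 25.64.
V = 25.64 * 1.3794 * 0.067823 = 2.3988 m/s.

2.3988


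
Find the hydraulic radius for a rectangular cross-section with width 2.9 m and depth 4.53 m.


For a rectangular section:
Flow area A = b * y = 2.9 * 4.53 = 13.14 m^2.
Wetted perimeter P = b + 2y = 2.9 + 2*4.53 = 11.96 m.
Hydraulic radius R = A/P = 13.14 / 11.96 = 1.0984 m.

1.0984


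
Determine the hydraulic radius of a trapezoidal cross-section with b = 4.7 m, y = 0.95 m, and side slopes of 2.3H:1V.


For a trapezoidal section with side slope z:
A = (b + z*y)*y = (4.7 + 2.3*0.95)*0.95 = 6.541 m^2.
P = b + 2*y*sqrt(1 + z^2) = 4.7 + 2*0.95*sqrt(1 + 2.3^2) = 9.465 m.
R = A/P = 6.541 / 9.465 = 0.691 m.

0.691


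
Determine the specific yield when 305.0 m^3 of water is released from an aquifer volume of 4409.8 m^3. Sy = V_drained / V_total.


Specific yield Sy = Volume drained / Total volume.
Sy = 305.0 / 4409.8
   = 0.0692.

0.0692


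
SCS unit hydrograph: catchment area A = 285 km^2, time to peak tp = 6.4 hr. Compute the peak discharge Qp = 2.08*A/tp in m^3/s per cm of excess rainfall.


SCS formula: Qp = 2.08 * A / tp.
Qp = 2.08 * 285 / 6.4
   = 592.8 / 6.4
   = 92.62 m^3/s per cm.

92.62


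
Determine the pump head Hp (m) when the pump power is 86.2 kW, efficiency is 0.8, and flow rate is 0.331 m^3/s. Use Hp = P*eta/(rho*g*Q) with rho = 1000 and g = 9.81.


Pump head formula: Hp = P * eta / (rho * g * Q).
Numerator: P * eta = 86.2 * 1000 * 0.8 = 68960.0 W.
Denominator: rho * g * Q = 1000 * 9.81 * 0.331 = 3247.11.
Hp = 68960.0 / 3247.11 = 21.24 m.

21.24


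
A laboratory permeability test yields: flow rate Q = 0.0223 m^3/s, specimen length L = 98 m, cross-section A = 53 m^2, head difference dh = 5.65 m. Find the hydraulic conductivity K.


From K = Q*L / (A*dh):
Numerator: Q*L = 0.0223 * 98 = 2.1854.
Denominator: A*dh = 53 * 5.65 = 299.45.
K = 2.1854 / 299.45 = 0.007298 m/s.

0.007298


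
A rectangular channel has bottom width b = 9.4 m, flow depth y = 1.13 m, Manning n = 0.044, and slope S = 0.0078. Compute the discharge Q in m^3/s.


For a rectangular channel, the cross-sectional area A = b * y = 9.4 * 1.13 = 10.62 m^2.
The wetted perimeter P = b + 2y = 9.4 + 2*1.13 = 11.66 m.
Hydraulic radius R = A/P = 10.62/11.66 = 0.911 m.
Velocity V = (1/n)*R^(2/3)*S^(1/2) = (1/0.044)*0.911^(2/3)*0.0078^(1/2) = 1.8863 m/s.
Discharge Q = A * V = 10.62 * 1.8863 = 20.036 m^3/s.

20.036


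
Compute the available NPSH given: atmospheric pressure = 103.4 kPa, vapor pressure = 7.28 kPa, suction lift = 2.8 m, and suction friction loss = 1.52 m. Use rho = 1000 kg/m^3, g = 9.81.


NPSHa = p_atm/(rho*g) - z_s - hf_s - p_vap/(rho*g).
p_atm/(rho*g) = 103.4*1000 / (1000*9.81) = 10.54 m.
p_vap/(rho*g) = 7.28*1000 / (1000*9.81) = 0.742 m.
NPSHa = 10.54 - 2.8 - 1.52 - 0.742
      = 5.48 m.

5.48


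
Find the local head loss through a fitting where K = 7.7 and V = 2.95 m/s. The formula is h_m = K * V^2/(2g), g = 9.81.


Minor loss formula: h_m = K * V^2/(2g).
V^2 = 2.95^2 = 8.7025.
V^2/(2g) = 8.7025 / 19.62 = 0.4436 m.
h_m = 7.7 * 0.4436 = 3.4154 m.

3.4154


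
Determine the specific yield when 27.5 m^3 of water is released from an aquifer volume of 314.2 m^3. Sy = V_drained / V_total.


Specific yield Sy = Volume drained / Total volume.
Sy = 27.5 / 314.2
   = 0.0875.

0.0875


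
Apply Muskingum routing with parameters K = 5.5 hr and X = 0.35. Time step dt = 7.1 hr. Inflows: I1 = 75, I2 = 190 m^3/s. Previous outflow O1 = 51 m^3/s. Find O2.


Muskingum coefficients:
denom = 2*K*(1-X) + dt = 2*5.5*(1-0.35) + 7.1 = 14.25.
C0 = (dt - 2*K*X)/denom = (7.1 - 2*5.5*0.35)/14.25 = 0.2281.
C1 = (dt + 2*K*X)/denom = (7.1 + 2*5.5*0.35)/14.25 = 0.7684.
C2 = (2*K*(1-X) - dt)/denom = 0.0035.
O2 = C0*I2 + C1*I1 + C2*O1
   = 0.2281*190 + 0.7684*75 + 0.0035*51
   = 101.14 m^3/s.

101.14


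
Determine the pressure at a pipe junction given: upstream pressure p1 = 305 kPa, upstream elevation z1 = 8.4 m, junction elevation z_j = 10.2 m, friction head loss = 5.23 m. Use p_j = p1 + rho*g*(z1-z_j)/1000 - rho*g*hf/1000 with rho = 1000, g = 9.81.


Junction pressure: p_j = p1 + rho*g*(z1 - z_j)/1000 - rho*g*hf/1000.
Elevation term = 1000*9.81*(8.4 - 10.2)/1000 = -17.658 kPa.
Friction term = 1000*9.81*5.23/1000 = 51.306 kPa.
p_j = 305 + -17.658 - 51.306 = 236.04 kPa.

236.04


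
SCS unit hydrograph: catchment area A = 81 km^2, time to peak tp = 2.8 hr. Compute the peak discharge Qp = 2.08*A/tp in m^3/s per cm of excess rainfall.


SCS formula: Qp = 2.08 * A / tp.
Qp = 2.08 * 81 / 2.8
   = 168.48 / 2.8
   = 60.17 m^3/s per cm.

60.17


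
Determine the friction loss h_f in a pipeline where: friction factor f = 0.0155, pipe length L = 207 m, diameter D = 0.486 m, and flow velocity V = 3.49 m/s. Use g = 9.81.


Darcy-Weisbach equation: h_f = f * (L/D) * V^2/(2g).
f * L/D = 0.0155 * 207/0.486 = 6.6019.
V^2/(2g) = 3.49^2 / (2*9.81) = 12.1801 / 19.62 = 0.6208 m.
h_f = 6.6019 * 0.6208 = 4.098 m.

4.098


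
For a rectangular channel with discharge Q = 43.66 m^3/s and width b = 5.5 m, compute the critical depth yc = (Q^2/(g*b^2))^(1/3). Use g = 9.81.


Using yc = (Q^2 / (g * b^2))^(1/3):
Q^2 = 43.66^2 = 1906.2.
g * b^2 = 9.81 * 5.5^2 = 9.81 * 30.25 = 296.75.
Q^2 / (g*b^2) = 1906.2 / 296.75 = 6.4236.
yc = 6.4236^(1/3) = 1.8589 m.

1.8589


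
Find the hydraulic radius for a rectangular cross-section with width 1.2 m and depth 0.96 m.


For a rectangular section:
Flow area A = b * y = 1.2 * 0.96 = 1.15 m^2.
Wetted perimeter P = b + 2y = 1.2 + 2*0.96 = 3.12 m.
Hydraulic radius R = A/P = 1.15 / 3.12 = 0.3692 m.

0.3692


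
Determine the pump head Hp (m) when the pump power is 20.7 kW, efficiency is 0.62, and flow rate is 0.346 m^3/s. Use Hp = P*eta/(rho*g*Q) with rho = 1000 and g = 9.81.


Pump head formula: Hp = P * eta / (rho * g * Q).
Numerator: P * eta = 20.7 * 1000 * 0.62 = 12834.0 W.
Denominator: rho * g * Q = 1000 * 9.81 * 0.346 = 3394.26.
Hp = 12834.0 / 3394.26 = 3.78 m.

3.78


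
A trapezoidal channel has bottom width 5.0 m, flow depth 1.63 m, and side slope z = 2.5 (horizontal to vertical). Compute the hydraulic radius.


For a trapezoidal section with side slope z:
A = (b + z*y)*y = (5.0 + 2.5*1.63)*1.63 = 14.792 m^2.
P = b + 2*y*sqrt(1 + z^2) = 5.0 + 2*1.63*sqrt(1 + 2.5^2) = 13.778 m.
R = A/P = 14.792 / 13.778 = 1.0736 m.

1.0736


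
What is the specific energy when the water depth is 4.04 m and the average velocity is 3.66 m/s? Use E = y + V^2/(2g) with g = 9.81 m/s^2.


Specific energy E = y + V^2/(2g).
Velocity head = V^2/(2g) = 3.66^2 / (2*9.81) = 13.3956 / 19.62 = 0.6828 m.
E = 4.04 + 0.6828 = 4.7228 m.

4.7228


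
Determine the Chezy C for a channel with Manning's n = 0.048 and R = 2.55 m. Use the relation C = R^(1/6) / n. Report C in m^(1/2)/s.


The Chezy coefficient relates to Manning's n through C = R^(1/6) / n.
R^(1/6) = 2.55^(1/6) = 1.168844.
C = 1.168844 / 0.048 = 24.35 m^(1/2)/s.

24.35


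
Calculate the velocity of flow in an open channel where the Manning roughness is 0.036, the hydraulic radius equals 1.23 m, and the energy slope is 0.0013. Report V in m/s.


Manning's equation gives V = (1/n) * R^(2/3) * S^(1/2).
First, compute R^(2/3) = 1.23^(2/3) = 1.148.
Next, S^(1/2) = 0.0013^(1/2) = 0.036056.
Then 1/n = 1/0.036 = 27.78.
V = 27.78 * 1.148 * 0.036056 = 1.1498 m/s.

1.1498


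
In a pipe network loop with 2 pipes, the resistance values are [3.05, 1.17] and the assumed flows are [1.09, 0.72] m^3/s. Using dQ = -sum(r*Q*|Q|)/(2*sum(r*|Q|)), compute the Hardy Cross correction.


Numerator terms (r*Q*|Q|): 3.05*1.09*|1.09| = 3.6237; 1.17*0.72*|0.72| = 0.6065.
Sum of numerator = 4.2302.
Denominator terms (r*|Q|): 3.05*|1.09| = 3.3245; 1.17*|0.72| = 0.8424.
2 * sum of denominator = 2 * 4.1669 = 8.3338.
dQ = -4.2302 / 8.3338 = -0.5076 m^3/s.

-0.5076


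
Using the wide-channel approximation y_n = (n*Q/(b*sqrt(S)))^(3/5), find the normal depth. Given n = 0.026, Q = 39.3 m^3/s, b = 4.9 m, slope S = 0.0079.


We use the wide-channel approximation y_n = (n*Q/(b*sqrt(S)))^(3/5).
sqrt(S) = sqrt(0.0079) = 0.088882.
Numerator: n*Q = 0.026 * 39.3 = 1.0218.
Denominator: b*sqrt(S) = 4.9 * 0.088882 = 0.435522.
arg = 2.3462.
y_n = 2.3462^(3/5) = 1.6681 m.

1.6681


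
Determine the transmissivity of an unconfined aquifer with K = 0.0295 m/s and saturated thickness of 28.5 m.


Transmissivity is defined as T = K * h.
T = 0.0295 * 28.5
  = 0.8407 m^2/s.

0.8407


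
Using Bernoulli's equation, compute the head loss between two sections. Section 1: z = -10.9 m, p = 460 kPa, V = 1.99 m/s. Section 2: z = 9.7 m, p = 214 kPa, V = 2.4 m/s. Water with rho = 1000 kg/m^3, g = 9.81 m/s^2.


Total head at each section: H = z + p/(rho*g) + V^2/(2g).
H1 = -10.9 + 460*1000/(1000*9.81) + 1.99^2/(2*9.81)
   = -10.9 + 46.891 + 0.2018
   = 36.193 m.
H2 = 9.7 + 214*1000/(1000*9.81) + 2.4^2/(2*9.81)
   = 9.7 + 21.814 + 0.2936
   = 31.808 m.
h_L = H1 - H2 = 36.193 - 31.808 = 4.385 m.

4.385


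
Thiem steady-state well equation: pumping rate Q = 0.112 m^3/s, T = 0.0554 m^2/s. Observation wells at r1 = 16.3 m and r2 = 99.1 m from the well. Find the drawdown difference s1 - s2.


Thiem equation: s1 - s2 = Q/(2*pi*T) * ln(r2/r1).
ln(r2/r1) = ln(99.1/16.3) = 1.805.
Q/(2*pi*T) = 0.112 / (2*pi*0.0554) = 0.112 / 0.3481 = 0.3218.
s1 - s2 = 0.3218 * 1.805 = 0.5808 m.

0.5808


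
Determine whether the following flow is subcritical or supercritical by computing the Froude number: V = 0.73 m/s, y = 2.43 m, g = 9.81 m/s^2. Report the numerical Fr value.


The Froude number is defined as Fr = V / sqrt(g*y).
g*y = 9.81 * 2.43 = 23.8383.
sqrt(g*y) = sqrt(23.8383) = 4.8824.
Fr = 0.73 / 4.8824 = 0.1495.
Since Fr < 1, the flow is subcritical.

0.1495


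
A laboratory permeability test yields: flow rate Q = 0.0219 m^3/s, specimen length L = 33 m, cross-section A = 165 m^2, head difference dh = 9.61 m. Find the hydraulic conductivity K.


From K = Q*L / (A*dh):
Numerator: Q*L = 0.0219 * 33 = 0.7227.
Denominator: A*dh = 165 * 9.61 = 1585.65.
K = 0.7227 / 1585.65 = 0.000456 m/s.

0.000456


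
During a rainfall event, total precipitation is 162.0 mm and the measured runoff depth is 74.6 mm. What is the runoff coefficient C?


The runoff coefficient C = runoff depth / rainfall depth.
C = 74.6 / 162.0
  = 0.4605.

0.4605


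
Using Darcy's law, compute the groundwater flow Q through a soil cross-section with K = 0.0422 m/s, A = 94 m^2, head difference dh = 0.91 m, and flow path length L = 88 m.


Darcy's law: Q = K * A * i, where i = dh/L.
Hydraulic gradient i = 0.91 / 88 = 0.010341.
Q = 0.0422 * 94 * 0.010341
  = 0.041 m^3/s.

0.041


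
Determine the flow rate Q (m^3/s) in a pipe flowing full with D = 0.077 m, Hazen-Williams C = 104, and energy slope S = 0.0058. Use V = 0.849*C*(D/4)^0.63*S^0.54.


For a full circular pipe, R = D/4 = 0.077/4 = 0.0192 m.
V = 0.849 * 104 * 0.0192^0.63 * 0.0058^0.54
  = 0.849 * 104 * 0.083022 * 0.06198
  = 0.4543 m/s.
Pipe area A = pi*D^2/4 = pi*0.077^2/4 = 0.0047 m^2.
Q = A * V = 0.0047 * 0.4543 = 0.0021 m^3/s.

0.0021


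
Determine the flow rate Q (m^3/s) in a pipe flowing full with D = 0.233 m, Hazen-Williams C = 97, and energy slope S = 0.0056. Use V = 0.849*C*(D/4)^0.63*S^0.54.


For a full circular pipe, R = D/4 = 0.233/4 = 0.0583 m.
V = 0.849 * 97 * 0.0583^0.63 * 0.0056^0.54
  = 0.849 * 97 * 0.166777 * 0.060817
  = 0.8353 m/s.
Pipe area A = pi*D^2/4 = pi*0.233^2/4 = 0.0426 m^2.
Q = A * V = 0.0426 * 0.8353 = 0.0356 m^3/s.

0.0356


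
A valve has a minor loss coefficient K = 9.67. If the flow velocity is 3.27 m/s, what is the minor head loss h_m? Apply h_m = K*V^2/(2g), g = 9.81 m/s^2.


Minor loss formula: h_m = K * V^2/(2g).
V^2 = 3.27^2 = 10.6929.
V^2/(2g) = 10.6929 / 19.62 = 0.545 m.
h_m = 9.67 * 0.545 = 5.2701 m.

5.2701


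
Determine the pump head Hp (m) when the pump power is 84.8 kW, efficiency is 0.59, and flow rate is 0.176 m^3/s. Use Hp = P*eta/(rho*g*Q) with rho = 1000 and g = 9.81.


Pump head formula: Hp = P * eta / (rho * g * Q).
Numerator: P * eta = 84.8 * 1000 * 0.59 = 50032.0 W.
Denominator: rho * g * Q = 1000 * 9.81 * 0.176 = 1726.56.
Hp = 50032.0 / 1726.56 = 28.98 m.

28.98


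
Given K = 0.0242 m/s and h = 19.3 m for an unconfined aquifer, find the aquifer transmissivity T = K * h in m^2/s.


Transmissivity is defined as T = K * h.
T = 0.0242 * 19.3
  = 0.4671 m^2/s.

0.4671


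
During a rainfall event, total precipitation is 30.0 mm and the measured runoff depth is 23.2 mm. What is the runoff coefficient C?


The runoff coefficient C = runoff depth / rainfall depth.
C = 23.2 / 30.0
  = 0.7733.

0.7733


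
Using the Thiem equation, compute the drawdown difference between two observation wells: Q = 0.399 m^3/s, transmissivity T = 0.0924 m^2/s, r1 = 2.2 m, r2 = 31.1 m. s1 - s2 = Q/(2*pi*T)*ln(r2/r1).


Thiem equation: s1 - s2 = Q/(2*pi*T) * ln(r2/r1).
ln(r2/r1) = ln(31.1/2.2) = 2.6488.
Q/(2*pi*T) = 0.399 / (2*pi*0.0924) = 0.399 / 0.5806 = 0.6873.
s1 - s2 = 0.6873 * 2.6488 = 1.8204 m.

1.8204


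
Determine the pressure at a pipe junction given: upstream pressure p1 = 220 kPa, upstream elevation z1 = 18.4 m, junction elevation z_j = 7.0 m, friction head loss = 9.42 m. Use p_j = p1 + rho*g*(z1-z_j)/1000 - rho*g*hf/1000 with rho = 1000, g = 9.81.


Junction pressure: p_j = p1 + rho*g*(z1 - z_j)/1000 - rho*g*hf/1000.
Elevation term = 1000*9.81*(18.4 - 7.0)/1000 = 111.834 kPa.
Friction term = 1000*9.81*9.42/1000 = 92.41 kPa.
p_j = 220 + 111.834 - 92.41 = 239.42 kPa.

239.42


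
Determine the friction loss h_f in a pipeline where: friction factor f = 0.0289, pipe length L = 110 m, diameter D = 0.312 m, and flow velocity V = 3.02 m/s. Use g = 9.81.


Darcy-Weisbach equation: h_f = f * (L/D) * V^2/(2g).
f * L/D = 0.0289 * 110/0.312 = 10.1891.
V^2/(2g) = 3.02^2 / (2*9.81) = 9.1204 / 19.62 = 0.4649 m.
h_f = 10.1891 * 0.4649 = 4.736 m.

4.736


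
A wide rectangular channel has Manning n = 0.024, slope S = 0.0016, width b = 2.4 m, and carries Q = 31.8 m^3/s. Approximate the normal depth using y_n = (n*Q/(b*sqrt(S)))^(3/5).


We use the wide-channel approximation y_n = (n*Q/(b*sqrt(S)))^(3/5).
sqrt(S) = sqrt(0.0016) = 0.04.
Numerator: n*Q = 0.024 * 31.8 = 0.7632.
Denominator: b*sqrt(S) = 2.4 * 0.04 = 0.096.
arg = 7.95.
y_n = 7.95^(3/5) = 3.4691 m.

3.4691


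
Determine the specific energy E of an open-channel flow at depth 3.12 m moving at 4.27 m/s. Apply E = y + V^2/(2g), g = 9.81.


Specific energy E = y + V^2/(2g).
Velocity head = V^2/(2g) = 4.27^2 / (2*9.81) = 18.2329 / 19.62 = 0.9293 m.
E = 3.12 + 0.9293 = 4.0493 m.

4.0493


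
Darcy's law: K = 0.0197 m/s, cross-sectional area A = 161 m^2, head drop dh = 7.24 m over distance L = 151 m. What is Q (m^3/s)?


Darcy's law: Q = K * A * i, where i = dh/L.
Hydraulic gradient i = 7.24 / 151 = 0.047947.
Q = 0.0197 * 161 * 0.047947
  = 0.1521 m^3/s.

0.1521


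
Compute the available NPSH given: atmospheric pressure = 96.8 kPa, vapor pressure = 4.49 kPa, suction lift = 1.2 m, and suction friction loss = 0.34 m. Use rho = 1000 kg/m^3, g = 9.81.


NPSHa = p_atm/(rho*g) - z_s - hf_s - p_vap/(rho*g).
p_atm/(rho*g) = 96.8*1000 / (1000*9.81) = 9.867 m.
p_vap/(rho*g) = 4.49*1000 / (1000*9.81) = 0.458 m.
NPSHa = 9.867 - 1.2 - 0.34 - 0.458
      = 7.87 m.

7.87


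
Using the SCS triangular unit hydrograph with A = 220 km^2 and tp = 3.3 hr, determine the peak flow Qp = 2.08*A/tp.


SCS formula: Qp = 2.08 * A / tp.
Qp = 2.08 * 220 / 3.3
   = 457.6 / 3.3
   = 138.67 m^3/s per cm.

138.67


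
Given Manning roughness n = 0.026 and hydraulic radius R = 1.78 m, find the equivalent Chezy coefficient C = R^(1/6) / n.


The Chezy coefficient relates to Manning's n through C = R^(1/6) / n.
R^(1/6) = 1.78^(1/6) = 1.100872.
C = 1.100872 / 0.026 = 42.34 m^(1/2)/s.

42.34


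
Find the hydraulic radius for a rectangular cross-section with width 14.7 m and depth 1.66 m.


For a rectangular section:
Flow area A = b * y = 14.7 * 1.66 = 24.4 m^2.
Wetted perimeter P = b + 2y = 14.7 + 2*1.66 = 18.02 m.
Hydraulic radius R = A/P = 24.4 / 18.02 = 1.3542 m.

1.3542


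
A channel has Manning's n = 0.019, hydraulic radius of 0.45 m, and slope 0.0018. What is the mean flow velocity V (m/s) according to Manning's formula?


Manning's equation gives V = (1/n) * R^(2/3) * S^(1/2).
First, compute R^(2/3) = 0.45^(2/3) = 0.5872.
Next, S^(1/2) = 0.0018^(1/2) = 0.042426.
Then 1/n = 1/0.019 = 52.63.
V = 52.63 * 0.5872 * 0.042426 = 1.3113 m/s.

1.3113


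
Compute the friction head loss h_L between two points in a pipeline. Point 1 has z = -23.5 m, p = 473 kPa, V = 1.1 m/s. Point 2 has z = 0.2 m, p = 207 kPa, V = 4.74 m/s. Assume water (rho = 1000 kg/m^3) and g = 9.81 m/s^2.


Total head at each section: H = z + p/(rho*g) + V^2/(2g).
H1 = -23.5 + 473*1000/(1000*9.81) + 1.1^2/(2*9.81)
   = -23.5 + 48.216 + 0.0617
   = 24.778 m.
H2 = 0.2 + 207*1000/(1000*9.81) + 4.74^2/(2*9.81)
   = 0.2 + 21.101 + 1.1451
   = 22.446 m.
h_L = H1 - H2 = 24.778 - 22.446 = 2.332 m.

2.332


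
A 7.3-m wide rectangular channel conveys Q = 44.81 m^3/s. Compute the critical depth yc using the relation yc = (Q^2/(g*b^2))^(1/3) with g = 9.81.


Using yc = (Q^2 / (g * b^2))^(1/3):
Q^2 = 44.81^2 = 2007.94.
g * b^2 = 9.81 * 7.3^2 = 9.81 * 53.29 = 522.77.
Q^2 / (g*b^2) = 2007.94 / 522.77 = 3.841.
yc = 3.841^(1/3) = 1.5661 m.

1.5661


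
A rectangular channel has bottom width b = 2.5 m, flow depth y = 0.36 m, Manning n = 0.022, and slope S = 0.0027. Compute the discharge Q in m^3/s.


For a rectangular channel, the cross-sectional area A = b * y = 2.5 * 0.36 = 0.9 m^2.
The wetted perimeter P = b + 2y = 2.5 + 2*0.36 = 3.22 m.
Hydraulic radius R = A/P = 0.9/3.22 = 0.2795 m.
Velocity V = (1/n)*R^(2/3)*S^(1/2) = (1/0.022)*0.2795^(2/3)*0.0027^(1/2) = 1.0097 m/s.
Discharge Q = A * V = 0.9 * 1.0097 = 0.909 m^3/s.

0.909


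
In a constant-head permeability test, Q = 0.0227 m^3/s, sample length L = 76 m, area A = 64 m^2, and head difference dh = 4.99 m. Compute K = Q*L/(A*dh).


From K = Q*L / (A*dh):
Numerator: Q*L = 0.0227 * 76 = 1.7252.
Denominator: A*dh = 64 * 4.99 = 319.36.
K = 1.7252 / 319.36 = 0.005402 m/s.

0.005402


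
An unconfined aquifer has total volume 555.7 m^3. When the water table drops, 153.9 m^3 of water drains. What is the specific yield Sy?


Specific yield Sy = Volume drained / Total volume.
Sy = 153.9 / 555.7
   = 0.2769.

0.2769


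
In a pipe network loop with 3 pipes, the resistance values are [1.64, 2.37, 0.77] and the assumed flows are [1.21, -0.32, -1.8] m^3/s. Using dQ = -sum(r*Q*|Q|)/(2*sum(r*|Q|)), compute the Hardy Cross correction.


Numerator terms (r*Q*|Q|): 1.64*1.21*|1.21| = 2.4011; 2.37*-0.32*|-0.32| = -0.2427; 0.77*-1.8*|-1.8| = -2.4948.
Sum of numerator = -0.3364.
Denominator terms (r*|Q|): 1.64*|1.21| = 1.9844; 2.37*|-0.32| = 0.7584; 0.77*|-1.8| = 1.386.
2 * sum of denominator = 2 * 4.1288 = 8.2576.
dQ = --0.3364 / 8.2576 = 0.0407 m^3/s.

0.0407


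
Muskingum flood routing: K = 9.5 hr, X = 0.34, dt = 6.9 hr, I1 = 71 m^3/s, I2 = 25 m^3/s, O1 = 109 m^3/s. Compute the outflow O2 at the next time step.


Muskingum coefficients:
denom = 2*K*(1-X) + dt = 2*9.5*(1-0.34) + 6.9 = 19.44.
C0 = (dt - 2*K*X)/denom = (6.9 - 2*9.5*0.34)/19.44 = 0.0226.
C1 = (dt + 2*K*X)/denom = (6.9 + 2*9.5*0.34)/19.44 = 0.6872.
C2 = (2*K*(1-X) - dt)/denom = 0.2901.
O2 = C0*I2 + C1*I1 + C2*O1
   = 0.0226*25 + 0.6872*71 + 0.2901*109
   = 80.98 m^3/s.

80.98


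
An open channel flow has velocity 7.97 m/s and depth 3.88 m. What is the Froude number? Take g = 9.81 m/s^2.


The Froude number is defined as Fr = V / sqrt(g*y).
g*y = 9.81 * 3.88 = 38.0628.
sqrt(g*y) = sqrt(38.0628) = 6.1695.
Fr = 7.97 / 6.1695 = 1.2918.

1.2918


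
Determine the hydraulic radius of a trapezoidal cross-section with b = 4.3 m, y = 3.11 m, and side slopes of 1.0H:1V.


For a trapezoidal section with side slope z:
A = (b + z*y)*y = (4.3 + 1.0*3.11)*3.11 = 23.045 m^2.
P = b + 2*y*sqrt(1 + z^2) = 4.3 + 2*3.11*sqrt(1 + 1.0^2) = 13.096 m.
R = A/P = 23.045 / 13.096 = 1.7597 m.

1.7597


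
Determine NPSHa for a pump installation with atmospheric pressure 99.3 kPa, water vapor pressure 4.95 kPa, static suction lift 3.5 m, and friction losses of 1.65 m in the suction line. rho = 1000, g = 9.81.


NPSHa = p_atm/(rho*g) - z_s - hf_s - p_vap/(rho*g).
p_atm/(rho*g) = 99.3*1000 / (1000*9.81) = 10.122 m.
p_vap/(rho*g) = 4.95*1000 / (1000*9.81) = 0.505 m.
NPSHa = 10.122 - 3.5 - 1.65 - 0.505
      = 4.47 m.

4.47


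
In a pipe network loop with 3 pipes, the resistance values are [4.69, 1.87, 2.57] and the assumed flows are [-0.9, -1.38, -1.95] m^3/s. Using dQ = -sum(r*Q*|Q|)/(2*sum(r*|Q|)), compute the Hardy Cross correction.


Numerator terms (r*Q*|Q|): 4.69*-0.9*|-0.9| = -3.7989; 1.87*-1.38*|-1.38| = -3.5612; 2.57*-1.95*|-1.95| = -9.7724.
Sum of numerator = -17.1326.
Denominator terms (r*|Q|): 4.69*|-0.9| = 4.221; 1.87*|-1.38| = 2.5806; 2.57*|-1.95| = 5.0115.
2 * sum of denominator = 2 * 11.8131 = 23.6262.
dQ = --17.1326 / 23.6262 = 0.7252 m^3/s.

0.7252


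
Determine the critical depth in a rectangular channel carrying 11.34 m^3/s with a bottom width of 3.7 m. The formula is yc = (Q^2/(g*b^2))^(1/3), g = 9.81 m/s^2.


Using yc = (Q^2 / (g * b^2))^(1/3):
Q^2 = 11.34^2 = 128.6.
g * b^2 = 9.81 * 3.7^2 = 9.81 * 13.69 = 134.3.
Q^2 / (g*b^2) = 128.6 / 134.3 = 0.9576.
yc = 0.9576^(1/3) = 0.9856 m.

0.9856


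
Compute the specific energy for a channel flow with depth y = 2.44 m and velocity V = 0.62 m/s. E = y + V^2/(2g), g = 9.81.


Specific energy E = y + V^2/(2g).
Velocity head = V^2/(2g) = 0.62^2 / (2*9.81) = 0.3844 / 19.62 = 0.0196 m.
E = 2.44 + 0.0196 = 2.4596 m.

2.4596


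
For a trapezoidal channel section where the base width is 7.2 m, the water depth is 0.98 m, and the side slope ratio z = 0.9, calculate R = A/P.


For a trapezoidal section with side slope z:
A = (b + z*y)*y = (7.2 + 0.9*0.98)*0.98 = 7.92 m^2.
P = b + 2*y*sqrt(1 + z^2) = 7.2 + 2*0.98*sqrt(1 + 0.9^2) = 9.837 m.
R = A/P = 7.92 / 9.837 = 0.8052 m.

0.8052


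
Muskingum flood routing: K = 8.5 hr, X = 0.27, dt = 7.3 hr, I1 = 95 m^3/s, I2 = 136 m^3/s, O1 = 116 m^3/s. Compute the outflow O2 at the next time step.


Muskingum coefficients:
denom = 2*K*(1-X) + dt = 2*8.5*(1-0.27) + 7.3 = 19.71.
C0 = (dt - 2*K*X)/denom = (7.3 - 2*8.5*0.27)/19.71 = 0.1375.
C1 = (dt + 2*K*X)/denom = (7.3 + 2*8.5*0.27)/19.71 = 0.6032.
C2 = (2*K*(1-X) - dt)/denom = 0.2593.
O2 = C0*I2 + C1*I1 + C2*O1
   = 0.1375*136 + 0.6032*95 + 0.2593*116
   = 106.08 m^3/s.

106.08


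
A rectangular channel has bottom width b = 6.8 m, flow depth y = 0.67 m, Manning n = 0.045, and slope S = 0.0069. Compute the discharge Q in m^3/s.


For a rectangular channel, the cross-sectional area A = b * y = 6.8 * 0.67 = 4.56 m^2.
The wetted perimeter P = b + 2y = 6.8 + 2*0.67 = 8.14 m.
Hydraulic radius R = A/P = 4.56/8.14 = 0.5597 m.
Velocity V = (1/n)*R^(2/3)*S^(1/2) = (1/0.045)*0.5597^(2/3)*0.0069^(1/2) = 1.2537 m/s.
Discharge Q = A * V = 4.56 * 1.2537 = 5.712 m^3/s.

5.712


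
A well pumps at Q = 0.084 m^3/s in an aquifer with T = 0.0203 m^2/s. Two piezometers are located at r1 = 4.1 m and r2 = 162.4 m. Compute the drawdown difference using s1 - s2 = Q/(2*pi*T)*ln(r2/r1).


Thiem equation: s1 - s2 = Q/(2*pi*T) * ln(r2/r1).
ln(r2/r1) = ln(162.4/4.1) = 3.6791.
Q/(2*pi*T) = 0.084 / (2*pi*0.0203) = 0.084 / 0.1275 = 0.6586.
s1 - s2 = 0.6586 * 3.6791 = 2.4229 m.

2.4229
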